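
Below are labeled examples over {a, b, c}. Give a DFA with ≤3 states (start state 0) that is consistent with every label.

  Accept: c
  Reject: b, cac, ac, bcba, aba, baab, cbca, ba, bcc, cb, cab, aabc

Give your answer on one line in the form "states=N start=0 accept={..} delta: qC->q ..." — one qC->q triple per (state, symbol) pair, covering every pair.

State merging on the prefix tree: take the shortest (then alphabetical) example prefix whose next move is undefined and point that move at state 0, else 1, else 2, ...; a target is out if some Accept/Reject pair would then sit in one state with the same input left (inseparable). If every existing state is out, open a new one.
a: 0a undefined. 0a->0: no, c/ac meet in 0 with "c" left. Open state 1: 0a->1.
b: 0b undefined. 0b->0: ok.
c: 0c undefined. 0c->0: no, c/b meet in 0. 0c->1: no, c/ba meet in 1. Open state 2: 0c->2.
aa: 1a undefined. 1a->0: no, c/aabc meet in 2. 1a->1: ok.
ab: 1b undefined. 1b->0: no, c/aabc meet in 2. 1b->1: ok.
ac: 1c undefined. 1c->0: ok.
ca: 2a undefined. 2a->0: no, c/cac meet in 2. 2a->1: ok.
cb: 2b undefined. 2b->0: ok.
bcc: 2c undefined. 2c->0: ok.
All examples now run through 3 states with every (state, symbol) defined. Accept strings end in {2}, Reject strings end in {0,1}; accept={2}.

states=3 start=0 accept={2} delta: 0a->1 0b->0 0c->2 1a->1 1b->1 1c->0 2a->1 2b->0 2c->0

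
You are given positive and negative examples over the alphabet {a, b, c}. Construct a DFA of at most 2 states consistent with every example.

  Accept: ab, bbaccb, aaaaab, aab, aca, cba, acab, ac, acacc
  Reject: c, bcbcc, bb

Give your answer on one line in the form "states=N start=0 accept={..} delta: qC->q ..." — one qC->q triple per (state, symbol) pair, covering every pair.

Grow the machine one transition at a time. Run the examples from 0; the earliest place one falls off (shortest prefix, ties alphabetical) gets sent to the lowest-numbered state that keeps every Accept/Reject pair distinguishable — a pair clashes when both reach the same state with identical unread suffix — and to a fresh state only if none does.
a: 0a undefined. 0a->0: no, ac/c meet in 0 with "c" left. Open state 1: 0a->1.
b: 0b undefined. 0b->0: ok.
c: 0c undefined. 0c->0: ok.
aa: 1a undefined. 1a->0: no, aab/c meet in 0. 1a->1: ok.
ab: 1b undefined. 1b->0: no, ab/c meet in 0. 1b->1: ok.
ac: 1c undefined. 1c->0: no, bbaccb/c meet in 0. 1c->1: ok.
All examples now run through 2 states with every (state, symbol) defined. Accept strings end in {1}, Reject strings end in {0}; accept={1}.

states=2 start=0 accept={1} delta: 0a->1 0b->0 0c->0 1a->1 1b->1 1c->1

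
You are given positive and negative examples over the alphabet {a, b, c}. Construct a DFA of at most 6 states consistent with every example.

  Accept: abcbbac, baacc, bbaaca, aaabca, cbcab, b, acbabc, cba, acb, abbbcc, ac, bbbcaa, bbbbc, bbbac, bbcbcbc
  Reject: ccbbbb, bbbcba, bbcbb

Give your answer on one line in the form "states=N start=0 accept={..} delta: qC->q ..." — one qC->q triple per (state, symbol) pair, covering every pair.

states=5 start=0 accept={0,1,3} delta: 0a->0 0b->1 0c->0 1a->0 1b->2 1c->0 2a->0 2b->2 2c->3 3a->0 3b->4 3c->0 4a->2 4b->2 4c->0

Grow the machine one transition at a time. Run the examples from 0; the earliest place one falls off (shortest prefix, ties alphabetical) gets sent to the lowest-numbered state that keeps every Accept/Reject pair distinguishable — a pair clashes when both reach the same state with identical unread suffix — and to a fresh state only if none does.
a: 0a undefined. 0a->0: ok.
b: 0b undefined. 0b->0: no, cba/bbbcba meet in 0 with "cba" left. Open state 1: 0b->1.
c: 0c undefined. 0c->0: ok.
ba: 1a undefined. 1a->0: ok.
bb: 1b undefined. 1b->0: no, baacc/ccbbbb meet in 0. 1b->1: no, b/ccbbbb meet in 1. Open state 2: 1b->2.
abc: 1c undefined. 1c->0: ok.
bba: 2a undefined. 2a->0: ok.
bbb: 2b undefined. 2b->0: no, abcbbac/bbbcba meet in 0. 2b->1: no, abcbbac/bbbcba meet in 0. 2b->2: ok.
bbc: 2c undefined. 2c->0: no, abcbbac/bbbcba meet in 0. 2c->1: no, abcbbac/bbbcba meet in 0. 2c->2: no, abcbbac/bbbcba meet in 0. Open state 3: 2c->3.
bbcb: 3b undefined. 3b->0: no, abcbbac/bbbcba meet in 0. 3b->1: no, abcbbac/bbbcba meet in 0. 3b->2: no, abcbbac/bbbcba meet in 0. 3b->3: no, bbbbc/bbcbb meet in 3. Open state 4: 3b->4.
bbbca: 3a undefined. 3a->0: ok.
bbcbb: 4b undefined. 4b->0: no, abcbbac/bbcbb meet in 0. 4b->1: no, cbcab/bbcbb meet in 1. 4b->2: ok.
bbcbc: 4c undefined. 4c->0: ok.
abbbcc: 3c undefined. 3c->0: ok.
bbbcba: 4a undefined. 4a->0: no, abcbbac/bbbcba meet in 0. 4a->1: no, cbcab/bbbcba meet in 1. 4a->2: ok.
All examples now run through 5 states with every (state, symbol) defined. Accept strings end in {0,1,3}, Reject strings end in {2}; accept={0,1,3}.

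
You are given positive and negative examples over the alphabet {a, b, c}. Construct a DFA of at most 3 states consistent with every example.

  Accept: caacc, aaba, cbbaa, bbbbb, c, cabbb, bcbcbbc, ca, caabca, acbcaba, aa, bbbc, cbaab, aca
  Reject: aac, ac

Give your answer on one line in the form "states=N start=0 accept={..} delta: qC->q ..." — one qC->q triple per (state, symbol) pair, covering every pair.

Fold the examples into a partial DFA from state 0: repeatedly fix the first undefined (state, symbol) met by the shortest-then-alphabetical prefix, trying targets in increasing order and rejecting any under which an Accept and a Reject string meet in one state with the same remainder; add a state when all current targets are rejected. Accepting states are where Accept strings end.
a: 0a undefined. 0a->0: no, c/aac meet in 0 with "c" left. Open state 1: 0a->1.
b: 0b undefined. 0b->0: ok.
c: 0c undefined. 0c->0: ok.
aa: 1a undefined. 1a->0: no, caacc/aac meet in 0. 1a->1: ok.
ac: 1c undefined. 1c->0: no, caacc/aac meet in 0. 1c->1: no, caacc/aac meet in 1. Open state 2: 1c->2.
aab: 1b undefined. 1b->0: ok.
aca: 2a undefined. 2a->0: ok.
acb: 2b undefined. 2b->0: ok.
caacc: 2c undefined. 2c->0: ok.
All examples now run through 3 states with every (state, symbol) defined. Accept strings end in {0,1}, Reject strings end in {2}; accept={0,1}.

states=3 start=0 accept={0,1} delta: 0a->1 0b->0 0c->0 1a->1 1b->0 1c->2 2a->0 2b->0 2c->0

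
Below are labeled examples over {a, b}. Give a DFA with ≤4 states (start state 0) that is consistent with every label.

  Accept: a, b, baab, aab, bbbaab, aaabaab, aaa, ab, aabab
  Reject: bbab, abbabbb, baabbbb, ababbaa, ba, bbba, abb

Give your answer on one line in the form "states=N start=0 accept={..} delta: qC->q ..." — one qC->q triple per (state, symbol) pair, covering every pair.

states=4 start=0 accept={0,1} delta: 0a->0 0b->1 1a->2 1b->3 2a->0 2b->1 3a->1 3b->1

State merging on the prefix tree: take the shortest (then alphabetical) example prefix whose next move is undefined and point that move at state 0, else 1, else 2, ...; a target is out if some Accept/Reject pair would then sit in one state with the same input left (inseparable). If every existing state is out, open a new one.
a: 0a undefined. 0a->0: ok.
b: 0b undefined. 0b->0: no, a/bbab meet in 0. Open state 1: 0b->1.
ba: 1a undefined. 1a->0: no, a/ba meet in 0. 1a->1: no, b/ba meet in 1. Open state 2: 1a->2.
bb: 1b undefined. 1b->0: no, a/abb meet in 0. 1b->1: no, b/abb meet in 1. 1b->2: no, baab/bbab meet in 2 with "ab" left. Open state 3: 1b->3.
baa: 2a undefined. 2a->0: ok.
bba: 3a undefined. 3a->0: no, b/bbab meet in 1. 3a->1: ok.
bbb: 3b undefined. 3b->0: no, a/bbba meet in 0. 3b->1: ok.
abab: 2b undefined. 2b->0: no, a/ababbaa meet in 0. 2b->1: ok.
All examples now run through 4 states with every (state, symbol) defined. Accept strings end in {0,1}, Reject strings end in {2,3}; accept={0,1}.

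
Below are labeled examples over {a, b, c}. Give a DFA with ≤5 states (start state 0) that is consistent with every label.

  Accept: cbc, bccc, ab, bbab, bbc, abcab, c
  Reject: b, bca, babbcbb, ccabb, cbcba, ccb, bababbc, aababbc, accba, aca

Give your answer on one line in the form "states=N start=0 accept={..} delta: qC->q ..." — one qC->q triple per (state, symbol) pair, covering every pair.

states=4 start=0 accept={1,2} delta: 0a->1 0b->0 0c->1 1a->0 1b->2 1c->2 2a->3 2b->3 2c->2 3a->0 3b->2 3c->0

Fold the examples into a partial DFA from state 0: repeatedly fix the first undefined (state, symbol) met by the shortest-then-alphabetical prefix, trying targets in increasing order and rejecting any under which an Accept and a Reject string meet in one state with the same remainder; add a state when all current targets are rejected. Accepting states are where Accept strings end.
a: 0a undefined. 0a->0: no, ab/b meet in 0 with "b" left. Open state 1: 0a->1.
b: 0b undefined. 0b->0: ok.
c: 0c undefined. 0c->0: no, cbc/b meet in 0. 0c->1: ok.
aa: 1a undefined. 1a->0: ok.
ab: 1b undefined. 1b->0: no, cbc/cbcba meet in 1. 1b->1: no, cbc/aababbc meet in 1 with "c" left. Open state 2: 1b->2.
ac: 1c undefined. 1c->0: no, bccc/aca meet in 1. 1c->1: no, ab/ccb meet in 2. 1c->2: ok.
abc: 2c undefined. 2c->0: no, cbc/b meet in 0. 2c->1: no, abcab/b meet in 0. 2c->2: ok.
aca: 2a undefined. 2a->0: no, bbc/bababbc meet in 1. 2a->1: no, bbc/aca meet in 1. 2a->2: no, cbc/aca meet in 2. Open state 3: 2a->3.
ccb: 2b undefined. 2b->0: no, bbc/cbcba meet in 1. 2b->1: no, cbc/babbcbb meet in 2. 2b->2: no, cbc/babbcbb meet in 2. 2b->3: ok.
ccab: 3b undefined. 3b->0: no, bbc/bababbc meet in 1. 3b->1: no, cbc/ccabb meet in 2. 3b->2: ok.
accba: 3a undefined. 3a->0: ok.
babbc: 3c undefined. 3c->0: ok.
All examples now run through 4 states with every (state, symbol) defined. Accept strings end in {1,2}, Reject strings end in {0,3}; accept={1,2}.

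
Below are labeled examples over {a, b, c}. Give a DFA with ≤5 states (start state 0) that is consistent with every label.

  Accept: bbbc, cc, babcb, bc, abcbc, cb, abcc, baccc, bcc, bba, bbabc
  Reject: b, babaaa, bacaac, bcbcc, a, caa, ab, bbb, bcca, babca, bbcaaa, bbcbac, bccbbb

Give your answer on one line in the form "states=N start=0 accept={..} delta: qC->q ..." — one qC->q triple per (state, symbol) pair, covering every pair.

Fold the examples into a partial DFA from state 0: repeatedly fix the first undefined (state, symbol) met by the shortest-then-alphabetical prefix, trying targets in increasing order and rejecting any under which an Accept and a Reject string meet in one state with the same remainder; add a state when all current targets are rejected. Accepting states are where Accept strings end.
a: 0a undefined. 0a->0: ok.
b: 0b undefined. 0b->0: no, bba/b meet in 0. Open state 1: 0b->1.
c: 0c undefined. 0c->0: no, cc/a meet in 0. 0c->1: ok.
ba: 1a undefined. 1a->0: ok.
bb: 1b undefined. 1b->0: no, cb/babaaa meet in 0. 1b->1: no, cb/b meet in 1. Open state 2: 1b->2.
bc: 1c undefined. 1c->0: no, cc/babaaa meet in 0. 1c->1: no, cc/b meet in 1. 1c->2: no, babcb/bbb meet in 2 with "b" left. Open state 3: 1c->3.
bba: 2a undefined. 2a->0: no, bba/babaaa meet in 0. 2a->1: no, bba/b meet in 1. 2a->2: ok.
bbb: 2b undefined. 2b->0: no, bbbc/b meet in 1. 2b->1: ok.
bbc: 2c undefined. 2c->0: ok.
bcb: 3b undefined. 3b->0: no, bbbc/bcbcc meet in 3. 3b->1: no, babcb/b meet in 1. 3b->2: no, abcbc/babaaa meet in 0. 3b->3: ok.
bcc: 3c undefined. 3c->0: no, abcbc/babaaa meet in 0. 3c->1: no, bbbc/bcbcc meet in 3. 3c->2: no, abcbc/bcca meet in 2. 3c->3: no, bbbc/bcbcc meet in 3. Open state 4: 3c->4.
bcca: 4a undefined. 4a->0: ok.
bccb: 4b undefined. 4b->0: no, cb/bccbbb meet in 2. 4b->1: ok.
babca: 3a undefined. 3a->0: ok.
bcbcc: 4c undefined. 4c->0: ok.
All examples now run through 5 states with every (state, symbol) defined. Accept strings end in {2,3,4}, Reject strings end in {0,1}; accept={2,3,4}.

states=5 start=0 accept={2,3,4} delta: 0a->0 0b->1 0c->1 1a->0 1b->2 1c->3 2a->2 2b->1 2c->0 3a->0 3b->3 3c->4 4a->0 4b->1 4c->0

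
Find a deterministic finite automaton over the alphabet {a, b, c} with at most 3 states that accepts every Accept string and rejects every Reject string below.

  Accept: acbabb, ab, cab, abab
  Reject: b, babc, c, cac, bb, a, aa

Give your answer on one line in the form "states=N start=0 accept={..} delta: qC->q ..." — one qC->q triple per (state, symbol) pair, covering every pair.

states=3 start=0 accept={2} delta: 0a->1 0b->0 0c->0 1a->0 1b->2 1c->0 2a->1 2b->2 2c->0

Grow the machine one transition at a time. Run the examples from 0; the earliest place one falls off (shortest prefix, ties alphabetical) gets sent to the lowest-numbered state that keeps every Accept/Reject pair distinguishable — a pair clashes when both reach the same state with identical unread suffix — and to a fresh state only if none does.
a: 0a undefined. 0a->0: no, ab/b meet in 0 with "b" left. Open state 1: 0a->1.
b: 0b undefined. 0b->0: ok.
c: 0c undefined. 0c->0: ok.
aa: 1a undefined. 1a->0: ok.
ab: 1b undefined. 1b->0: no, ab/b meet in 0. 1b->1: no, ab/a meet in 1. Open state 2: 1b->2.
ac: 1c undefined. 1c->0: ok.
aba: 2a undefined. 2a->0: no, abab/b meet in 0. 2a->1: ok.
babc: 2c undefined. 2c->0: ok.
acbabb: 2b undefined. 2b->0: no, acbabb/b meet in 0. 2b->1: no, acbabb/a meet in 1. 2b->2: ok.
All examples now run through 3 states with every (state, symbol) defined. Accept strings end in {2}, Reject strings end in {0,1}; accept={2}.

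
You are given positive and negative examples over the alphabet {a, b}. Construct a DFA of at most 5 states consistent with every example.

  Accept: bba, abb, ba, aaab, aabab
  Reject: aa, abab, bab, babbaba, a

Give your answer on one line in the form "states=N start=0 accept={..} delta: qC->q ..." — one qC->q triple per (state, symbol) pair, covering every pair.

states=5 start=0 accept={2,4} delta: 0a->1 0b->2 1a->3 1b->0 2a->2 2b->3 3a->4 3b->3 4a->0 4b->4

Fold the examples into a partial DFA from state 0: repeatedly fix the first undefined (state, symbol) met by the shortest-then-alphabetical prefix, trying targets in increasing order and rejecting any under which an Accept and a Reject string meet in one state with the same remainder; add a state when all current targets are rejected. Accepting states are where Accept strings end.
a: 0a undefined. 0a->0: no, aabab/abab meet in 0 with "bab" left. Open state 1: 0a->1.
b: 0b undefined. 0b->0: no, bba/a meet in 1. 0b->1: no, ba/aa meet in 1 with "a" left. Open state 2: 0b->2.
aa: 1a undefined. 1a->0: no, aabab/bab meet in 2 with "ab" left. 1a->1: no, aabab/abab meet in 1 with "bab" left. 1a->2: no, aaab/bab meet in 2 with "ab" left. Open state 3: 1a->3.
ab: 1b undefined. 1b->0: ok.
ba: 2a undefined. 2a->0: no, abb/bab meet in 2. 2a->1: no, ba/babbaba meet in 1. 2a->2: ok.
bb: 2b undefined. 2b->0: no, bba/babbaba meet in 1. 2b->1: no, bba/aa meet in 3. 2b->2: no, bba/bab meet in 2. 2b->3: ok.
aaa: 3a undefined. 3a->0: no, bba/abab meet in 0. 3a->1: no, bba/a meet in 1. 3a->2: no, aaab/aa meet in 3. 3a->3: no, bba/aa meet in 3. Open state 4: 3a->4.
aab: 3b undefined. 3b->0: no, aabab/abab meet in 0. 3b->1: no, aabab/a meet in 1. 3b->2: no, bba/babbaba meet in 4. 3b->3: ok.
aaab: 4b undefined. 4b->0: no, aaab/abab meet in 0. 4b->1: no, aaab/a meet in 1. 4b->2: no, abb/babbaba meet in 2. 4b->3: no, bba/babbaba meet in 4. 4b->4: ok.
babbaba: 4a undefined. 4a->0: ok.
All examples now run through 5 states with every (state, symbol) defined. Accept strings end in {2,4}, Reject strings end in {0,1,3}; accept={2,4}.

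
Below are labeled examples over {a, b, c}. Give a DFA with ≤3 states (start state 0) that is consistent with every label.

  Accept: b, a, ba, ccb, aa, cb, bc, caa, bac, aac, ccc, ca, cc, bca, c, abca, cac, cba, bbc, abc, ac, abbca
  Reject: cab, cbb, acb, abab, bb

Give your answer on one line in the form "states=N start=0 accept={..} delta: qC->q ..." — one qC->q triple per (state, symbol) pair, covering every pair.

states=3 start=0 accept={0,1} delta: 0a->1 0b->1 0c->0 1a->0 1b->2 1c->1 2a->1 2b->0 2c->0

Grow the machine one transition at a time. Run the examples from 0; the earliest place one falls off (shortest prefix, ties alphabetical) gets sent to the lowest-numbered state that keeps every Accept/Reject pair distinguishable — a pair clashes when both reach the same state with identical unread suffix — and to a fresh state only if none does.
a: 0a undefined. 0a->0: no, cb/acb meet in 0 with "cb" left. Open state 1: 0a->1.
b: 0b undefined. 0b->0: no, b/bb meet in 0. 0b->1: ok.
c: 0c undefined. 0c->0: ok.
aa: 1a undefined. 1a->0: ok.
ab: 1b undefined. 1b->0: no, ba/cab meet in 0. 1b->1: no, b/cab meet in 1. Open state 2: 1b->2.
ac: 1c undefined. 1c->0: no, b/acb meet in 1. 1c->1: ok.
aba: 2a undefined. 2a->0: no, b/abab meet in 1. 2a->1: ok.
abb: 2b undefined. 2b->0: ok.
abc: 2c undefined. 2c->0: ok.
All examples now run through 3 states with every (state, symbol) defined. Accept strings end in {0,1}, Reject strings end in {2}; accept={0,1}.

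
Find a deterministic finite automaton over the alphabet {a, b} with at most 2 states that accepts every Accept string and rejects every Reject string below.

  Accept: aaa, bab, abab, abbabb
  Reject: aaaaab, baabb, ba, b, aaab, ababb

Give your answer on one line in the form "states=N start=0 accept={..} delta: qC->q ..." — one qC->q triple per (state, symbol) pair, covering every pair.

Fold the examples into a partial DFA from state 0: repeatedly fix the first undefined (state, symbol) met by the shortest-then-alphabetical prefix, trying targets in increasing order and rejecting any under which an Accept and a Reject string meet in one state with the same remainder; add a state when all current targets are rejected. Accepting states are where Accept strings end.
a: 0a undefined. 0a->0: ok.
b: 0b undefined. 0b->0: no, aaa/aaaaab meet in 0. Open state 1: 0b->1.
ba: 1a undefined. 1a->0: no, aaa/ba meet in 0. 1a->1: ok.
abb: 1b undefined. 1b->0: ok.
All examples now run through 2 states with every (state, symbol) defined. Accept strings end in {0}, Reject strings end in {1}; accept={0}.

states=2 start=0 accept={0} delta: 0a->0 0b->1 1a->1 1b->0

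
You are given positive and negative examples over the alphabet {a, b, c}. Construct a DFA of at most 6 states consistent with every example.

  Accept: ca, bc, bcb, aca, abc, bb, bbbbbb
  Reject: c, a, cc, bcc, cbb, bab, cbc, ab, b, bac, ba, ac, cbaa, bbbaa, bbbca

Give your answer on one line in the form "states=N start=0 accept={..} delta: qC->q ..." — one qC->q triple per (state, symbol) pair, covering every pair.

State merging on the prefix tree: take the shortest (then alphabetical) example prefix whose next move is undefined and point that move at state 0, else 1, else 2, ...; a target is out if some Accept/Reject pair would then sit in one state with the same input left (inseparable). If every existing state is out, open a new one.
a: 0a undefined. 0a->0: ok.
b: 0b undefined. 0b->0: no, ca/bbbca meet in 0 with "ca" left. Open state 1: 0b->1.
c: 0c undefined. 0c->0: no, ca/c meet in 0. 0c->1: no, ca/ba meet in 1 with "a" left. Open state 2: 0c->2.
ba: 1a undefined. 1a->0: ok.
bb: 1b undefined. 1b->0: no, bb/a meet in 0. 1b->1: no, bb/bab meet in 1. 1b->2: no, bb/c meet in 2. Open state 3: 1b->3.
bc: 1c undefined. 1c->0: no, bc/a meet in 0. 1c->1: no, bc/bcc meet in 1. 1c->2: no, bc/c meet in 2. 1c->3: ok.
ca: 2a undefined. 2a->0: no, ca/a meet in 0. 2a->1: no, ca/bab meet in 1. 2a->2: no, ca/c meet in 2. 2a->3: ok.
cb: 2b undefined. 2b->0: ok.
cc: 2c undefined. 2c->0: ok.
bbb: 3b undefined. 3b->0: no, ca/bbbca meet in 3. 3b->1: no, bcb/cbb meet in 1. 3b->2: no, bcb/c meet in 2. 3b->3: ok.
bcc: 3c undefined. 3c->0: ok.
bbba: 3a undefined. 3a->0: ok.
All examples now run through 4 states with every (state, symbol) defined. Accept strings end in {3}, Reject strings end in {0,1,2}; accept={3}.

states=4 start=0 accept={3} delta: 0a->0 0b->1 0c->2 1a->0 1b->3 1c->3 2a->3 2b->0 2c->0 3a->0 3b->3 3c->0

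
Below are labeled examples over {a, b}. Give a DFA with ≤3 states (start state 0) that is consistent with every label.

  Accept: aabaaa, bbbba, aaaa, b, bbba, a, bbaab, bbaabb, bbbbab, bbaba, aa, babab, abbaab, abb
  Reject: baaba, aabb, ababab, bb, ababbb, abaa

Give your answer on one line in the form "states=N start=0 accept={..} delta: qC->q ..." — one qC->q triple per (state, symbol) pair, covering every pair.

Grow the machine one transition at a time. Run the examples from 0; the earliest place one falls off (shortest prefix, ties alphabetical) gets sent to the lowest-numbered state that keeps every Accept/Reject pair distinguishable — a pair clashes when both reach the same state with identical unread suffix — and to a fresh state only if none does.
a: 0a undefined. 0a->0: no, babab/ababab meet in 0 with "babab" left. Open state 1: 0a->1.
b: 0b undefined. 0b->0: no, b/bb meet in 0. 0b->1: ok.
aa: 1a undefined. 1a->0: ok.
ab: 1b undefined. 1b->0: no, aabaaa/aabb meet in 0. 1b->1: no, aabaaa/baaba meet in 0. Open state 2: 1b->2.
aba: 2a undefined. 2a->0: no, aabaaa/baaba meet in 0. 2a->1: no, aabaaa/abaa meet in 0. 2a->2: ok.
abb: 2b undefined. 2b->0: ok.
All examples now run through 3 states with every (state, symbol) defined. Accept strings end in {0,1}, Reject strings end in {2}; accept={0,1}.

states=3 start=0 accept={0,1} delta: 0a->1 0b->1 1a->0 1b->2 2a->2 2b->0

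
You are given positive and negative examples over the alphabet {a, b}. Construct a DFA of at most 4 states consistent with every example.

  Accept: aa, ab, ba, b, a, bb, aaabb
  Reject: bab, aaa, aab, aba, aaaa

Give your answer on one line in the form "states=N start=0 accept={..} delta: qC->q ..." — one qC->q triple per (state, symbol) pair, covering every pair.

states=4 start=0 accept={1,2} delta: 0a->1 0b->1 1a->2 1b->2 2a->3 2b->0 3a->0 3b->0

State merging on the prefix tree: take the shortest (then alphabetical) example prefix whose next move is undefined and point that move at state 0, else 1, else 2, ...; a target is out if some Accept/Reject pair would then sit in one state with the same input left (inseparable). If every existing state is out, open a new one.
a: 0a undefined. 0a->0: no, aa/aaa meet in 0. Open state 1: 0a->1.
b: 0b undefined. 0b->0: no, ab/bab meet in 1 with "b" left. 0b->1: ok.
aa: 1a undefined. 1a->0: no, aa/aaaa meet in 0. 1a->1: no, aa/aaa meet in 1. Open state 2: 1a->2.
ab: 1b undefined. 1b->0: no, b/aba meet in 1. 1b->1: no, aa/aba meet in 2. 1b->2: ok.
aaa: 2a undefined. 2a->0: no, b/aaaa meet in 1. 2a->1: no, aa/aaaa meet in 2. 2a->2: no, aa/aaa meet in 2. Open state 3: 2a->3.
aab: 2b undefined. 2b->0: ok.
aaaa: 3a undefined. 3a->0: ok.
aaab: 3b undefined. 3b->0: ok.
All examples now run through 4 states with every (state, symbol) defined. Accept strings end in {1,2}, Reject strings end in {0,3}; accept={1,2}.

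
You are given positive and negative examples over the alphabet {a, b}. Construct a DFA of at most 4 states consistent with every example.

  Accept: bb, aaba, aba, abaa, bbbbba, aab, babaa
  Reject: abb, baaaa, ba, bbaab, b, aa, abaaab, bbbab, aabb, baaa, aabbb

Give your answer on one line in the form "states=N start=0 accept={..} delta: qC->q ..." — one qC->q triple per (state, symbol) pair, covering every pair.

states=4 start=0 accept={2} delta: 0a->1 0b->1 1a->1 1b->2 2a->2 2b->3 3a->0 3b->1

Fold the examples into a partial DFA from state 0: repeatedly fix the first undefined (state, symbol) met by the shortest-then-alphabetical prefix, trying targets in increasing order and rejecting any under which an Accept and a Reject string meet in one state with the same remainder; add a state when all current targets are rejected. Accepting states are where Accept strings end.
a: 0a undefined. 0a->0: no, bb/abb meet in 0 with "bb" left. Open state 1: 0a->1.
b: 0b undefined. 0b->0: no, bb/b meet in 0. 0b->1: ok.
aa: 1a undefined. 1a->0: no, bb/aabb meet in 1 with "b" left. 1a->1: ok.
ab: 1b undefined. 1b->0: no, bb/bbaab meet in 0. 1b->1: no, bb/abb meet in 1. Open state 2: 1b->2.
aba: 2a undefined. 2a->0: no, bb/bbaab meet in 2. 2a->1: no, bb/bbaab meet in 2. 2a->2: ok.
abb: 2b undefined. 2b->0: no, bb/bbbab meet in 2. 2b->1: no, bb/bbbab meet in 2. 2b->2: no, bb/abb meet in 2. Open state 3: 2b->3.
bbba: 3a undefined. 3a->0: ok.
bbbb: 3b undefined. 3b->0: no, bbbbba/baaaa meet in 1. 3b->1: ok.
All examples now run through 4 states with every (state, symbol) defined. Accept strings end in {2}, Reject strings end in {1,3}; accept={2}.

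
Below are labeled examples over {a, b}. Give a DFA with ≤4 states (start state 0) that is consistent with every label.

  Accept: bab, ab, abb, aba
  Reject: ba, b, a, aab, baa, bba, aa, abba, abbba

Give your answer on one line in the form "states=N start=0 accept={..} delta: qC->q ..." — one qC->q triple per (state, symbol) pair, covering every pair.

Grow the machine one transition at a time. Run the examples from 0; the earliest place one falls off (shortest prefix, ties alphabetical) gets sent to the lowest-numbered state that keeps every Accept/Reject pair distinguishable — a pair clashes when both reach the same state with identical unread suffix — and to a fresh state only if none does.
a: 0a undefined. 0a->0: no, ab/b meet in 0 with "b" left. Open state 1: 0a->1.
b: 0b undefined. 0b->0: ok.
aa: 1a undefined. 1a->0: ok.
ab: 1b undefined. 1b->0: no, bab/b meet in 0. 1b->1: no, bab/ba meet in 1. Open state 2: 1b->2.
aba: 2a undefined. 2a->0: no, aba/b meet in 0. 2a->1: no, aba/ba meet in 1. 2a->2: ok.
abb: 2b undefined. 2b->0: no, abb/b meet in 0. 2b->1: no, bab/abbba meet in 2. 2b->2: no, bab/abba meet in 2. Open state 3: 2b->3.
abba: 3a undefined. 3a->0: ok.
abbb: 3b undefined. 3b->0: ok.
All examples now run through 4 states with every (state, symbol) defined. Accept strings end in {2,3}, Reject strings end in {0,1}; accept={2,3}.

states=4 start=0 accept={2,3} delta: 0a->1 0b->0 1a->0 1b->2 2a->2 2b->3 3a->0 3b->0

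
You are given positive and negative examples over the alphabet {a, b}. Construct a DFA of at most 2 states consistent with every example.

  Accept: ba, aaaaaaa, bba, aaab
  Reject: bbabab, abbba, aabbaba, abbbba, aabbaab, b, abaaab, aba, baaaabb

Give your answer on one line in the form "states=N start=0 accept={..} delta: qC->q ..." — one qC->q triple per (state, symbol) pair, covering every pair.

State merging on the prefix tree: take the shortest (then alphabetical) example prefix whose next move is undefined and point that move at state 0, else 1, else 2, ...; a target is out if some Accept/Reject pair would then sit in one state with the same input left (inseparable). If every existing state is out, open a new one.
a: 0a undefined. 0a->0: no, ba/aba meet in 0 with "ba" left. Open state 1: 0a->1.
b: 0b undefined. 0b->0: ok.
aa: 1a undefined. 1a->0: ok.
ab: 1b undefined. 1b->0: no, ba/abbba meet in 1. 1b->1: ok.
All examples now run through 2 states with every (state, symbol) defined. Accept strings end in {1}, Reject strings end in {0}; accept={1}.

states=2 start=0 accept={1} delta: 0a->1 0b->0 1a->0 1b->1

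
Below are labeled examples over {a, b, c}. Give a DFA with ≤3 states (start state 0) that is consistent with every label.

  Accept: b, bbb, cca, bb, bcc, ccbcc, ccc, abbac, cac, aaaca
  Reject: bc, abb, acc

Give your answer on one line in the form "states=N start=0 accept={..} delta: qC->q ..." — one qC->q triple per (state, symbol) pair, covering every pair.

states=3 start=0 accept={0,1} delta: 0a->1 0b->0 0c->2 1a->0 1b->2 1c->0 2a->1 2b->2 2c->1

Grow the machine one transition at a time. Run the examples from 0; the earliest place one falls off (shortest prefix, ties alphabetical) gets sent to the lowest-numbered state that keeps every Accept/Reject pair distinguishable — a pair clashes when both reach the same state with identical unread suffix — and to a fresh state only if none does.
a: 0a undefined. 0a->0: no, bb/abb meet in 0 with "bb" left. Open state 1: 0a->1.
b: 0b undefined. 0b->0: ok.
c: 0c undefined. 0c->0: no, b/bc meet in 0. 0c->1: no, ccc/acc meet in 1 with "cc" left. Open state 2: 0c->2.
aa: 1a undefined. 1a->0: ok.
ab: 1b undefined. 1b->0: no, b/abb meet in 0. 1b->1: no, abbac/bc meet in 2. 1b->2: ok.
ac: 1c undefined. 1c->0: ok.
ca: 2a undefined. 2a->0: no, cac/bc meet in 2. 2a->1: ok.
cc: 2c undefined. 2c->0: no, ccc/bc meet in 2. 2c->1: ok.
abb: 2b undefined. 2b->0: no, b/abb meet in 0. 2b->1: no, bcc/abb meet in 1. 2b->2: ok.
All examples now run through 3 states with every (state, symbol) defined. Accept strings end in {0,1}, Reject strings end in {2}; accept={0,1}.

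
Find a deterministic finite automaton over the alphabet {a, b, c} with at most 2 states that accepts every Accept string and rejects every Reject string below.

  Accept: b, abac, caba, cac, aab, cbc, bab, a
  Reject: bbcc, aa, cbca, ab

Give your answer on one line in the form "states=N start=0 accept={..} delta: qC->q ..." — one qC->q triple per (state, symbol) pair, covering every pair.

Grow the machine one transition at a time. Run the examples from 0; the earliest place one falls off (shortest prefix, ties alphabetical) gets sent to the lowest-numbered state that keeps every Accept/Reject pair distinguishable — a pair clashes when both reach the same state with identical unread suffix — and to a fresh state only if none does.
a: 0a undefined. 0a->0: no, b/ab meet in 0 with "b" left. Open state 1: 0a->1.
b: 0b undefined. 0b->0: no, bab/ab meet in 1 with "b" left. 0b->1: ok.
c: 0c undefined. 0c->0: ok.
aa: 1a undefined. 1a->0: ok.
ab: 1b undefined. 1b->0: ok.
cac: 1c undefined. 1c->0: no, b/cbca meet in 1. 1c->1: ok.
All examples now run through 2 states with every (state, symbol) defined. Accept strings end in {1}, Reject strings end in {0}; accept={1}.

states=2 start=0 accept={1} delta: 0a->1 0b->1 0c->0 1a->0 1b->0 1c->1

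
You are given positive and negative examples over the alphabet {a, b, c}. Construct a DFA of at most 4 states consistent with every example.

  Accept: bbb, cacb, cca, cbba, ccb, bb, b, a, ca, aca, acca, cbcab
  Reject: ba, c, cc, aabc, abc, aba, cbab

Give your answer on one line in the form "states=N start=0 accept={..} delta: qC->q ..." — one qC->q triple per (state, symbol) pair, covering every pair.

states=4 start=0 accept={0,1,3} delta: 0a->0 0b->1 0c->2 1a->2 1b->0 1c->2 2a->0 2b->3 2c->2 3a->3 3b->2 3c->0

State merging on the prefix tree: take the shortest (then alphabetical) example prefix whose next move is undefined and point that move at state 0, else 1, else 2, ...; a target is out if some Accept/Reject pair would then sit in one state with the same input left (inseparable). If every existing state is out, open a new one.
a: 0a undefined. 0a->0: ok.
b: 0b undefined. 0b->0: no, bbb/ba meet in 0. Open state 1: 0b->1.
c: 0c undefined. 0c->0: no, cca/c meet in 0. 0c->1: no, b/c meet in 1. Open state 2: 0c->2.
ba: 1a undefined. 1a->0: no, a/ba meet in 0. 1a->1: no, b/ba meet in 1. 1a->2: ok.
bb: 1b undefined. 1b->0: ok.
ca: 2a undefined. 2a->0: ok.
cb: 2b undefined. 2b->0: no, bbb/cbab meet in 1. 2b->1: no, bbb/cbab meet in 1. 2b->2: no, bbb/cbab meet in 1. Open state 3: 2b->3.
cc: 2c undefined. 2c->0: no, cca/cc meet in 0. 2c->1: no, bbb/cc meet in 1. 2c->2: ok.
abc: 1c undefined. 1c->0: no, cca/aabc meet in 0. 1c->1: no, bbb/aabc meet in 1. 1c->2: ok.
cba: 3a undefined. 3a->0: no, bbb/cbab meet in 1. 3a->1: no, cca/cbab meet in 0. 3a->2: no, cacb/cbab meet in 3. 3a->3: ok.
cbb: 3b undefined. 3b->0: no, cca/cbab meet in 0. 3b->1: no, bbb/cbab meet in 1. 3b->2: ok.
cbc: 3c undefined. 3c->0: ok.
All examples now run through 4 states with every (state, symbol) defined. Accept strings end in {0,1,3}, Reject strings end in {2}; accept={0,1,3}.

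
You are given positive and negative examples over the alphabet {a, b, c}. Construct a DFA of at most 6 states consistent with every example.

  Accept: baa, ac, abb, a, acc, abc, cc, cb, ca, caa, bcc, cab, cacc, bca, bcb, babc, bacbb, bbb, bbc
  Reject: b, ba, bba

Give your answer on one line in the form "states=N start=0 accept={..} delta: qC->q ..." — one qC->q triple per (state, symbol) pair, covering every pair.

Fold the examples into a partial DFA from state 0: repeatedly fix the first undefined (state, symbol) met by the shortest-then-alphabetical prefix, trying targets in increasing order and rejecting any under which an Accept and a Reject string meet in one state with the same remainder; add a state when all current targets are rejected. Accepting states are where Accept strings end.
a: 0a undefined. 0a->0: ok.
b: 0b undefined. 0b->0: no, baa/b meet in 0. Open state 1: 0b->1.
c: 0c undefined. 0c->0: no, cb/b meet in 1. 0c->1: no, ac/b meet in 1. Open state 2: 0c->2.
ba: 1a undefined. 1a->0: no, baa/ba meet in 0. 1a->1: no, baa/b meet in 1. 1a->2: no, ac/ba meet in 2. Open state 3: 1a->3.
bb: 1b undefined. 1b->0: no, abb/bba meet in 0. 1b->1: no, abb/b meet in 1. 1b->2: no, ca/bba meet in 2 with "a" left. 1b->3: no, baa/bba meet in 3 with "a" left. Open state 4: 1b->4.
bc: 1c undefined. 1c->0: no, bcb/b meet in 1. 1c->1: no, abc/b meet in 1. 1c->2: ok.
ca: 2a undefined. 2a->0: no, cab/b meet in 1. 2a->1: no, ca/b meet in 1. 2a->2: ok.
cb: 2b undefined. 2b->0: ok.
cc: 2c undefined. 2c->0: ok.
baa: 3a undefined. 3a->0: ok.
bab: 3b undefined. 3b->0: ok.
bac: 3c undefined. 3c->0: ok.
bba: 4a undefined. 4a->0: no, baa/bba meet in 0. 4a->1: ok.
bbb: 4b undefined. 4b->0: ok.
bbc: 4c undefined. 4c->0: ok.
All examples now run through 5 states with every (state, symbol) defined. Accept strings end in {0,2,4}, Reject strings end in {1,3}; accept={0,2,4}.

states=5 start=0 accept={0,2,4} delta: 0a->0 0b->1 0c->2 1a->3 1b->4 1c->2 2a->2 2b->0 2c->0 3a->0 3b->0 3c->0 4a->1 4b->0 4c->0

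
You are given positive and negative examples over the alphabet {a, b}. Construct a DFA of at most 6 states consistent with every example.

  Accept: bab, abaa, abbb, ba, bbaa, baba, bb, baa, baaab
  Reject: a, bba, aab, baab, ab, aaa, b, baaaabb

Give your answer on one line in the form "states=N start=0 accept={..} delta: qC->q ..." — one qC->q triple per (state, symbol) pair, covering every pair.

states=5 start=0 accept={2,3,4} delta: 0a->0 0b->1 1a->2 1b->3 2a->4 2b->2 3a->1 3b->2 4a->2 4b->0

State merging on the prefix tree: take the shortest (then alphabetical) example prefix whose next move is undefined and point that move at state 0, else 1, else 2, ...; a target is out if some Accept/Reject pair would then sit in one state with the same input left (inseparable). If every existing state is out, open a new one.
a: 0a undefined. 0a->0: ok.
b: 0b undefined. 0b->0: no, bab/a meet in 0. Open state 1: 0b->1.
ba: 1a undefined. 1a->0: no, bab/aab meet in 1. 1a->1: no, bab/baab meet in 1 with "b" left. Open state 2: 1a->2.
bb: 1b undefined. 1b->0: no, abbb/aab meet in 1. 1b->1: no, abbb/aab meet in 1. 1b->2: no, abaa/bba meet in 2 with "a" left. Open state 3: 1b->3.
baa: 2a undefined. 2a->0: no, abaa/a meet in 0. 2a->1: no, abaa/aab meet in 1. 2a->2: no, bab/baab meet in 2 with "b" left. 2a->3: no, abbb/baab meet in 3 with "b" left. Open state 4: 2a->4.
bab: 2b undefined. 2b->0: no, bab/a meet in 0. 2b->1: no, bab/aab meet in 1. 2b->2: ok.
bba: 3a undefined. 3a->0: no, bbaa/a meet in 0. 3a->1: ok.
abbb: 3b undefined. 3b->0: no, abbb/a meet in 0. 3b->1: no, abbb/bba meet in 1. 3b->2: ok.
baaa: 4a undefined. 4a->0: no, bb/baaaabb meet in 3. 4a->1: no, bab/baaaabb meet in 2. 4a->2: ok.
baab: 4b undefined. 4b->0: ok.
All examples now run through 5 states with every (state, symbol) defined. Accept strings end in {2,3,4}, Reject strings end in {0,1}; accept={2,3,4}.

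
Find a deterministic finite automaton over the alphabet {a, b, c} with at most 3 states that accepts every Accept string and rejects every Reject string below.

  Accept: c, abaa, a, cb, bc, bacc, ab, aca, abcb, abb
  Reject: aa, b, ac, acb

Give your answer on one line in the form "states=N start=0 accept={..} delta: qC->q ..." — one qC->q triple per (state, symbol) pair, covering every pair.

states=3 start=0 accept={1,2} delta: 0a->1 0b->0 0c->1 1a->0 1b->2 1c->0 2a->0 2b->1 2c->1

Fold the examples into a partial DFA from state 0: repeatedly fix the first undefined (state, symbol) met by the shortest-then-alphabetical prefix, trying targets in increasing order and rejecting any under which an Accept and a Reject string meet in one state with the same remainder; add a state when all current targets are rejected. Accepting states are where Accept strings end.
a: 0a undefined. 0a->0: no, c/ac meet in 0 with "c" left. Open state 1: 0a->1.
b: 0b undefined. 0b->0: ok.
c: 0c undefined. 0c->0: no, c/b meet in 0. 0c->1: ok.
aa: 1a undefined. 1a->0: ok.
ab: 1b undefined. 1b->0: no, abaa/aa meet in 0. 1b->1: no, abcb/acb meet in 1 with "cb" left. Open state 2: 1b->2.
ac: 1c undefined. 1c->0: ok.
aba: 2a undefined. 2a->0: ok.
abb: 2b undefined. 2b->0: no, abb/aa meet in 0. 2b->1: ok.
abc: 2c undefined. 2c->0: no, abcb/aa meet in 0. 2c->1: ok.
All examples now run through 3 states with every (state, symbol) defined. Accept strings end in {1,2}, Reject strings end in {0}; accept={1,2}.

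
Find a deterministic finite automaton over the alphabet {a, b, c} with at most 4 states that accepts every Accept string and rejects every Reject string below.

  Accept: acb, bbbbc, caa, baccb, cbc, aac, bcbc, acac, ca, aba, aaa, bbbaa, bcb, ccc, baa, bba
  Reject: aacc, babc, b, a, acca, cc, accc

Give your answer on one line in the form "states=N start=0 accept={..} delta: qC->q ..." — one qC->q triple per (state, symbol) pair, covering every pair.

State merging on the prefix tree: take the shortest (then alphabetical) example prefix whose next move is undefined and point that move at state 0, else 1, else 2, ...; a target is out if some Accept/Reject pair would then sit in one state with the same input left (inseparable). If every existing state is out, open a new one.
a: 0a undefined. 0a->0: no, aaa/a meet in 0. Open state 1: 0a->1.
b: 0b undefined. 0b->0: no, bba/a meet in 1. 0b->1: ok.
c: 0c undefined. 0c->0: no, ca/b meet in 1. 0c->1: ok.
aa: 1a undefined. 1a->0: no, caa/b meet in 1. 1a->1: no, caa/b meet in 1. Open state 2: 1a->2.
ab: 1b undefined. 1b->0: no, bbbbc/b meet in 1. 1b->1: no, bbbbc/cc meet in 1 with "c" left. 1b->2: ok.
ac: 1c undefined. 1c->0: no, acb/b meet in 1. 1c->1: no, acb/acca meet in 2. 1c->2: no, bcbc/babc meet in 2 with "bc" left. Open state 3: 1c->3.
aaa: 2a undefined. 2a->0: ok.
aac: 2c undefined. 2c->0: ok.
aca: 3a undefined. 3a->0: no, acac/aacc meet in 1. 3a->1: no, acac/cc meet in 3. 3a->2: ok.
acb: 3b undefined. 3b->0: no, bcbc/aacc meet in 1. 3b->1: no, acb/aacc meet in 1. 3b->2: ok.
acc: 3c undefined. 3c->0: ok.
bab: 2b undefined. 2b->0: no, bbbbc/cc meet in 3. 2b->1: ok.
All examples now run through 4 states with every (state, symbol) defined. Accept strings end in {0,2}, Reject strings end in {1,3}; accept={0,2}.

states=4 start=0 accept={0,2} delta: 0a->1 0b->1 0c->1 1a->2 1b->2 1c->3 2a->0 2b->1 2c->0 3a->2 3b->2 3c->0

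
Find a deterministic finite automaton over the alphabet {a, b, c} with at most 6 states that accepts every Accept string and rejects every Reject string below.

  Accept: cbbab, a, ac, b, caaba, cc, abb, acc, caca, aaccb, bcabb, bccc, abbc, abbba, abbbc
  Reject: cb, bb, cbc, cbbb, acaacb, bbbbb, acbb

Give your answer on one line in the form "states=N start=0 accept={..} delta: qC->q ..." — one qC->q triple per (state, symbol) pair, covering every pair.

State merging on the prefix tree: take the shortest (then alphabetical) example prefix whose next move is undefined and point that move at state 0, else 1, else 2, ...; a target is out if some Accept/Reject pair would then sit in one state with the same input left (inseparable). If every existing state is out, open a new one.
a: 0a undefined. 0a->0: no, abb/bb meet in 0 with "bb" left. Open state 1: 0a->1.
b: 0b undefined. 0b->0: no, b/bb meet in 0. 0b->1: ok.
c: 0c undefined. 0c->0: no, a/cb meet in 1. 0c->1: ok.
aa: 1a undefined. 1a->0: ok.
ab: 1b undefined. 1b->0: no, cbbab/cbc meet in 1. 1b->1: no, cbbab/cb meet in 1. Open state 2: 1b->2.
ac: 1c undefined. 1c->0: ok.
abb: 2b undefined. 2b->0: no, cbbab/cb meet in 2. 2b->1: no, cbbab/bbbbb meet in 1. 2b->2: no, abb/cb meet in 2. Open state 3: 2b->3.
cbc: 2c undefined. 2c->0: no, ac/cbc meet in 0. 2c->1: no, a/cbc meet in 1. 2c->2: ok.
abbb: 3b undefined. 3b->0: no, a/bbbbb meet in 1. 3b->1: no, a/cbbb meet in 1. 3b->2: no, abb/bbbbb meet in 3. 3b->3: no, abb/cbbb meet in 3. Open state 4: 3b->4.
abbc: 3c undefined. 3c->0: ok.
cbba: 3a undefined. 3a->0: ok.
abbba: 4a undefined. 4a->0: ok.
abbbc: 4c undefined. 4c->0: ok.
bbbbb: 4b undefined. 4b->0: no, ac/bbbbb meet in 0. 4b->1: no, cbbab/bbbbb meet in 1. 4b->2: ok.
caaba: 2a undefined. 2a->0: ok.
All examples now run through 5 states with every (state, symbol) defined. Accept strings end in {0,1,3}, Reject strings end in {2,4}; accept={0,1,3}.

states=5 start=0 accept={0,1,3} delta: 0a->1 0b->1 0c->1 1a->0 1b->2 1c->0 2a->0 2b->3 2c->2 3a->0 3b->4 3c->0 4a->0 4b->2 4c->0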